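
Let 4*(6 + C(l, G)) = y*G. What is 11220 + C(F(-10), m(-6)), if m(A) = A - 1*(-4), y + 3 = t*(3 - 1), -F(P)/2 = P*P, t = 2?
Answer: 22427/2 ≈ 11214.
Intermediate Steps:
F(P) = -2*P² (F(P) = -2*P*P = -2*P²)
y = 1 (y = -3 + 2*(3 - 1) = -3 + 2*2 = -3 + 4 = 1)
m(A) = 4 + A (m(A) = A + 4 = 4 + A)
C(l, G) = -6 + G/4 (C(l, G) = -6 + (1*G)/4 = -6 + G/4)
11220 + C(F(-10), m(-6)) = 11220 + (-6 + (4 - 6)/4) = 11220 + (-6 + (¼)*(-2)) = 11220 + (-6 - ½) = 11220 - 13/2 = 22427/2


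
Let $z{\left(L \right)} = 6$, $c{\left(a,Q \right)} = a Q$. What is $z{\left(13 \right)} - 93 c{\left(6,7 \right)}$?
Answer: $-3900$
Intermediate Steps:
$c{\left(a,Q \right)} = Q a$
$z{\left(13 \right)} - 93 c{\left(6,7 \right)} = 6 - 93 \cdot 7 \cdot 6 = 6 - 3906 = -3900$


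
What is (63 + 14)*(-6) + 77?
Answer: -385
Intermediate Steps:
(63 + 14)*(-6) + 77 = 77*(-6) + 77 = -462 + 77 = -385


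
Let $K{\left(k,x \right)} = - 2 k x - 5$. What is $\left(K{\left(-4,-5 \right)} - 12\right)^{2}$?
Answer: $3249$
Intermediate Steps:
$K{\left(k,x \right)} = -5 - 2 k x$ ($K{\left(k,x \right)} = - 2 k x - 5 = -5 - 2 k x$)
$\left(K{\left(-4,-5 \right)} - 12\right)^{2} = \left(\left(-5 - \left(-8\right) \left(-5\right)\right) - 12\right)^{2} = \left(\left(-5 - 40\right) - 12\right)^{2} = \left(-45 - 12\right)^{2} = \left(-57\right)^{2} = 3249$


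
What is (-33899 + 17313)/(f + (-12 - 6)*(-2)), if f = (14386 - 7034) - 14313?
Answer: 16586/6925 ≈ 2.3951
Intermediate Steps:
f = -6961 (f = 7352 - 14313 = -6961)
(-33899 + 17313)/(f + (-12 - 6)*(-2)) = (-33899 + 17313)/(-6961 + (-12 - 6)*(-2)) = -16586/(-6961 - 18*(-2)) = -16586/(-6961 + 36) = -16586/(-6925) = -16586*(-1/6925) = 16586/6925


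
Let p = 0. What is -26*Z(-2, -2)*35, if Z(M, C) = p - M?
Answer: -1820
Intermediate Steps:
Z(M, C) = -M (Z(M, C) = 0 - M = -M)
-26*Z(-2, -2)*35 = -(-26)*(-2)*35 = -26*2*35 = -52*35 = -1820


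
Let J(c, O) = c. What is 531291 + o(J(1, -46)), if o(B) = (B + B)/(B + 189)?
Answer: 50472646/95 ≈ 5.3129e+5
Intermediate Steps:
o(B) = 2*B/(189 + B) (o(B) = (2*B)/(189 + B) = 2*B/(189 + B))
531291 + o(J(1, -46)) = 531291 + 2*1/(189 + 1) = 531291 + 2*1/190 = 531291 + 2*1*(1/190) = 531291 + 1/95 = 50472646/95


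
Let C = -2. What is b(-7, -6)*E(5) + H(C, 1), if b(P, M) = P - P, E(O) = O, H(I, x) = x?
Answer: 1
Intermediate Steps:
b(P, M) = 0
b(-7, -6)*E(5) + H(C, 1) = 0*5 + 1 = 0 + 1 = 1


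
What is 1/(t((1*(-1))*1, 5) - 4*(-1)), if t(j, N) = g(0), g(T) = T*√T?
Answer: ¼ ≈ 0.25000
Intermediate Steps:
g(T) = T^(3/2)
t(j, N) = 0 (t(j, N) = 0^(3/2) = 0)
1/(t((1*(-1))*1, 5) - 4*(-1)) = 1/(0 - 4*(-1)) = 1/(0 + 4) = 1/4 = ¼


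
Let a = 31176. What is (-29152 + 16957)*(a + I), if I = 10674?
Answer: -510360750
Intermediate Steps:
(-29152 + 16957)*(a + I) = (-29152 + 16957)*(31176 + 10674) = -12195*41850 = -510360750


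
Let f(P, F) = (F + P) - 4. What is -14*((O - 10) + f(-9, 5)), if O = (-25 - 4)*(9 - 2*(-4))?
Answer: 7154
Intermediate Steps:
f(P, F) = -4 + F + P
O = -493 (O = -29*(9 + 8) = -29*17 = -493)
-14*((O - 10) + f(-9, 5)) = -14*((-493 - 10) + (-4 + 5 - 9)) = -14*(-503 - 8) = -14*(-511) = 7154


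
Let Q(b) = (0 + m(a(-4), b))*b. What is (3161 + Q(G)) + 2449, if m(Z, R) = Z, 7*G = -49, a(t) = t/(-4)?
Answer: 5603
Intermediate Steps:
a(t) = -t/4 (a(t) = t*(-1/4) = -t/4)
G = -7 (G = (1/7)*(-49) = -7)
Q(b) = b (Q(b) = (0 - 1/4*(-4))*b = (0 + 1)*b = 1*b = b)
(3161 + Q(G)) + 2449 = (3161 - 7) + 2449 = 3154 + 2449 = 5603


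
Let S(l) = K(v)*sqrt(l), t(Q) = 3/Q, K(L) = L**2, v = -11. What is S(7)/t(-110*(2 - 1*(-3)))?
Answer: -66550*sqrt(7)/3 ≈ -58692.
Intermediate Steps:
S(l) = 121*sqrt(l) (S(l) = (-11)**2*sqrt(l) = 121*sqrt(l))
S(7)/t(-110*(2 - 1*(-3))) = (121*sqrt(7))/((3/((-110*(2 - 1*(-3)))))) = (121*sqrt(7))/((3/((-110*(2 + 3))))) = (121*sqrt(7))/((3/((-110*5)))) = (121*sqrt(7))/((3/(-550))) = (121*sqrt(7))/((3*(-1/550))) = (121*sqrt(7))/(-3/550) = (121*sqrt(7))*(-550/3) = -66550*sqrt(7)/3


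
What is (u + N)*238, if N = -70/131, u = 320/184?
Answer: 863940/3013 ≈ 286.74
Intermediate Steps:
u = 40/23 (u = 320*(1/184) = 40/23 ≈ 1.7391)
N = -70/131 (N = -70*1/131 = -70/131 ≈ -0.53435)
(u + N)*238 = (40/23 - 70/131)*238 = (3630/3013)*238 = 863940/3013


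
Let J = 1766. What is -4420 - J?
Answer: -6186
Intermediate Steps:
-4420 - J = -4420 - 1*1766 = -4420 - 1766 = -6186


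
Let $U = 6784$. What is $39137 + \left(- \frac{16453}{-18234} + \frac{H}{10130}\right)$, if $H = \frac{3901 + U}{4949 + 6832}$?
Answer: $\frac{467077715518}{11934153} \approx 39138.0$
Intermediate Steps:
$H = \frac{10685}{11781}$ ($H = \frac{3901 + 6784}{4949 + 6832} = \frac{10685}{11781} \approx 0.90697$)
$39137 + \left(- \frac{16453}{-18234} + \frac{H}{10130}\right) = 39137 + \left(- \frac{16453}{-18234} + \frac{10685}{11781 \cdot 10130}\right) = 39137 + \left(\left(-16453\right) \left(- \frac{1}{18234}\right) + \frac{10685}{11781} \cdot \frac{1}{10130}\right) = 39137 + \left(\frac{16453}{18234} + \frac{2137}{23868306}\right) = 39137 + \frac{10769557}{11934153} = \frac{467077715518}{11934153}$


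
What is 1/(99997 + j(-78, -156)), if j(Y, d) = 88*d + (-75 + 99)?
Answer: 1/86293 ≈ 1.1588e-5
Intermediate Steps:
j(Y, d) = 24 + 88*d (j(Y, d) = 88*d + 24 = 24 + 88*d)
1/(99997 + j(-78, -156)) = 1/(99997 + (24 + 88*(-156))) = 1/(99997 + (24 - 13728)) = 1/(99997 - 13704) = 1/86293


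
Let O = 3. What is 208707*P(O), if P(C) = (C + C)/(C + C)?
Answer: 208707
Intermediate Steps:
P(C) = 1 (P(C) = (2*C)/((2*C)) = (2*C)*(1/(2*C)) = 1)
208707*P(O) = 208707*1 = 208707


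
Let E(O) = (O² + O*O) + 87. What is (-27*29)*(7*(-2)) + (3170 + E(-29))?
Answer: 15901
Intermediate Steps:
E(O) = 87 + 2*O² (E(O) = (O² + O²) + 87 = 2*O² + 87 = 87 + 2*O²)
(-27*29)*(7*(-2)) + (3170 + E(-29)) = (-27*29)*(7*(-2)) + (3170 + (87 + 2*(-29)²)) = -783*(-14) + (3170 + (87 + 2*841)) = 10962 + (3170 + (87 + 1682)) = 10962 + (3170 + 1769) = 10962 + 4939 = 15901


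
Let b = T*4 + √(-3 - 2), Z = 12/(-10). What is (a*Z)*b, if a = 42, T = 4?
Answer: -4032/5 - 252*I*√5/5 ≈ -806.4 - 112.7*I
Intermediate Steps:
Z = -6/5 (Z = 12*(-⅒) = -6/5 ≈ -1.2000)
b = 16 + I*√5 (b = 4*4 + √(-3 - 2) = 16 + √(-5) = 16 + I*√5 ≈ 16.0 + 2.2361*I)
(a*Z)*b = (42*(-6/5))*(16 + I*√5) = -252*(16 + I*√5)/5 = -4032/5 - 252*I*√5/5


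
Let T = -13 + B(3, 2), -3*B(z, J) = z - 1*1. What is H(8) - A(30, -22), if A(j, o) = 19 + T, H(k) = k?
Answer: 8/3 ≈ 2.6667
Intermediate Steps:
B(z, J) = ⅓ - z/3 (B(z, J) = -(z - 1*1)/3 = -(z - 1)/3 = -(-1 + z)/3 = ⅓ - z/3)
T = -41/3 (T = -13 + (⅓ - ⅓*3) = -13 + (⅓ - 1) = -13 - ⅔ = -41/3 ≈ -13.667)
A(j, o) = 16/3 (A(j, o) = 19 - 41/3 = 16/3)
H(8) - A(30, -22) = 8 - 1*16/3 = 8 - 16/3 = 8/3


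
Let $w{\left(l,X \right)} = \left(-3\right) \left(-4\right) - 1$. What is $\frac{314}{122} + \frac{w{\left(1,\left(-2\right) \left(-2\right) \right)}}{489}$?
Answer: $\frac{77444}{29829} \approx 2.5963$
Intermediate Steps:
$w{\left(l,X \right)} = 11$ ($w{\left(l,X \right)} = 12 - 1 = 11$)
$\frac{314}{122} + \frac{w{\left(1,\left(-2\right) \left(-2\right) \right)}}{489} = \frac{314}{122} + \frac{11}{489} = 314 \cdot \frac{1}{122} + 11 \cdot \frac{1}{489} = \frac{157}{61} + \frac{11}{489} = \frac{77444}{29829}$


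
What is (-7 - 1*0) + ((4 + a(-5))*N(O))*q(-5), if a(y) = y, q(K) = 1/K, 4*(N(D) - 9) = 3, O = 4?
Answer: -101/20 ≈ -5.0500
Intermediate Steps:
N(D) = 39/4 (N(D) = 9 + (¼)*3 = 9 + ¾ = 39/4)
(-7 - 1*0) + ((4 + a(-5))*N(O))*q(-5) = (-7 - 1*0) + ((4 - 5)*(39/4))/(-5) = (-7 + 0) - 1*39/4*(-⅕) = -7 - 39/4*(-⅕) = -7 + 39/20 = -101/20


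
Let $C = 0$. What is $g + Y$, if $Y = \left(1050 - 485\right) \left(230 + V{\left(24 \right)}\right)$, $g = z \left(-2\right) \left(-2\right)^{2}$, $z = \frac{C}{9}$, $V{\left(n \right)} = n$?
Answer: $143510$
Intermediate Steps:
$z = 0$ ($z = \frac{0}{9} = 0 \cdot \frac{1}{9} = 0$)
$g = 0$ ($g = 0 \left(-2\right) \left(-2\right)^{2} = 0 \cdot 4 = 0$)
$Y = 143510$ ($Y = \left(1050 - 485\right) \left(230 + 24\right) = 565 \cdot 254 = 143510$)
$g + Y = 0 + 143510 = 143510$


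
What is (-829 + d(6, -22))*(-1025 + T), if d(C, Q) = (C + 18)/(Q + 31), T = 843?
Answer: 451178/3 ≈ 1.5039e+5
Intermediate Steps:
d(C, Q) = (18 + C)/(31 + Q)
(-829 + d(6, -22))*(-1025 + T) = (-829 + (18 + 6)/(31 - 22))*(-1025 + 843) = (-829 + 24/9)*(-182) = (-829 + (⅑)*24)*(-182) = (-829 + 8/3)*(-182) = -2479/3*(-182) = 451178/3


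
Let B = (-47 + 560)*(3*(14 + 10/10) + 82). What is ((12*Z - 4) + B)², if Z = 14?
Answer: 4266049225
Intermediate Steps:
B = 65151 (B = 513*(3*(14 + 10*(⅒)) + 82) = 513*(3*(14 + 1) + 82) = 513*(3*15 + 82) = 513*(45 + 82) = 513*127 = 65151)
((12*Z - 4) + B)² = ((12*14 - 4) + 65151)² = ((168 - 4) + 65151)² = (164 + 65151)² = 65315² = 4266049225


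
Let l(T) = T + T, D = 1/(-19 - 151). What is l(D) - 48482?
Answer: -4120971/85 ≈ -48482.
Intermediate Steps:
D = -1/170 (D = 1/(-170) = -1/170 ≈ -0.0058824)
l(T) = 2*T
l(D) - 48482 = 2*(-1/170) - 48482 = -1/85 - 48482 = -4120971/85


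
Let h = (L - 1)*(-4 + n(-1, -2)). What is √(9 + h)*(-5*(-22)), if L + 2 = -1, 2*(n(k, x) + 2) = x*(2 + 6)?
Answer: 110*√65 ≈ 886.85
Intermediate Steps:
n(k, x) = -2 + 4*x (n(k, x) = -2 + (x*(2 + 6))/2 = -2 + (x*8)/2 = -2 + (8*x)/2 = -2 + 4*x)
L = -3 (L = -2 - 1 = -3)
h = 56 (h = (-3 - 1)*(-4 + (-2 + 4*(-2))) = -4*(-4 + (-2 - 8)) = -4*(-4 - 10) = -4*(-14) = 56)
√(9 + h)*(-5*(-22)) = √(9 + 56)*(-5*(-22)) = √65*110 = 110*√65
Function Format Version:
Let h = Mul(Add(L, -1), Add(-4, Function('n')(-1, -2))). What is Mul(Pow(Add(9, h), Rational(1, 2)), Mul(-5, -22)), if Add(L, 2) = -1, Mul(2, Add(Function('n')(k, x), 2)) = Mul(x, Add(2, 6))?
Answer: Mul(110, Pow(65, Rational(1, 2))) ≈ 886.85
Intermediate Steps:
Function('n')(k, x) = Add(-2, Mul(4, x)) (Function('n')(k, x) = Add(-2, Mul(Rational(1, 2), Mul(x, Add(2, 6)))) = Add(-2, Mul(Rational(1, 2), Mul(x, 8))) = Add(-2, Mul(Rational(1, 2), Mul(8, x))) = Add(-2, Mul(4, x)))
L = -3 (L = Add(-2, -1) = -3)
h = 56 (h = Mul(Add(-3, -1), Add(-4, Add(-2, Mul(4, -2)))) = Mul(-4, Add(-4, Add(-2, -8))) = Mul(-4, Add(-4, -10)) = Mul(-4, -14) = 56)
Mul(Pow(Add(9, h), Rational(1, 2)), Mul(-5, -22)) = Mul(Pow(Add(9, 56), Rational(1, 2)), Mul(-5, -22)) = Mul(Pow(65, Rational(1, 2)), 110) = Mul(110, Pow(65, Rational(1, 2)))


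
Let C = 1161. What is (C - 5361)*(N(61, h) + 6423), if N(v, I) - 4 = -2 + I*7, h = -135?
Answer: -23016000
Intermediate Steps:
N(v, I) = 2 + 7*I (N(v, I) = 4 + (-2 + I*7) = 4 + (-2 + 7*I) = 2 + 7*I)
(C - 5361)*(N(61, h) + 6423) = (1161 - 5361)*((2 + 7*(-135)) + 6423) = -4200*((2 - 945) + 6423) = -4200*(-943 + 6423) = -4200*5480 = -23016000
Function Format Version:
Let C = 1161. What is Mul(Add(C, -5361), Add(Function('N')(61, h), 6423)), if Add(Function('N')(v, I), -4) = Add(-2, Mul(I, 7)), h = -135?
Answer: -23016000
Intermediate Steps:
Function('N')(v, I) = Add(2, Mul(7, I)) (Function('N')(v, I) = Add(4, Add(-2, Mul(I, 7))) = Add(4, Add(-2, Mul(7, I))) = Add(2, Mul(7, I)))
Mul(Add(C, -5361), Add(Function('N')(61, h), 6423)) = Mul(Add(1161, -5361), Add(Add(2, Mul(7, -135)), 6423)) = Mul(-4200, Add(Add(2, -945), 6423)) = Mul(-4200, Add(-943, 6423)) = Mul(-4200, 5480) = -23016000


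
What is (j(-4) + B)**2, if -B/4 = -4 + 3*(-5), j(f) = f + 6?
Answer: 6084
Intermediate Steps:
j(f) = 6 + f
B = 76 (B = -4*(-4 + 3*(-5)) = -4*(-4 - 15) = -4*(-19) = 76)
(j(-4) + B)**2 = ((6 - 4) + 76)**2 = (2 + 76)**2 = 78**2 = 6084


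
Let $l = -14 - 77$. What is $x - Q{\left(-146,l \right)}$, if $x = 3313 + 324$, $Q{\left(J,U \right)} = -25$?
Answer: $3662$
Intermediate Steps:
$l = -91$
$x = 3637$
$x - Q{\left(-146,l \right)} = 3637 - -25 = 3637 + 25 = 3662$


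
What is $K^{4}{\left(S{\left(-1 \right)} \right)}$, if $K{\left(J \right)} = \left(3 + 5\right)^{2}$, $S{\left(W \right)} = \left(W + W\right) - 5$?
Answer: $16777216$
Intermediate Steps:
$S{\left(W \right)} = -5 + 2 W$ ($S{\left(W \right)} = 2 W - 5 = -5 + 2 W$)
$K{\left(J \right)} = 64$ ($K{\left(J \right)} = 8^{2} = 64$)
$K^{4}{\left(S{\left(-1 \right)} \right)} = 64^{4} = 16777216$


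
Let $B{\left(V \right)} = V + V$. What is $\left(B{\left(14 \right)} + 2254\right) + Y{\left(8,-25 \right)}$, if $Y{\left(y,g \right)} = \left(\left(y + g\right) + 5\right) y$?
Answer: $2186$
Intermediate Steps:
$Y{\left(y,g \right)} = y \left(5 + g + y\right)$ ($Y{\left(y,g \right)} = \left(\left(g + y\right) + 5\right) y = \left(5 + g + y\right) y = y \left(5 + g + y\right)$)
$B{\left(V \right)} = 2 V$
$\left(B{\left(14 \right)} + 2254\right) + Y{\left(8,-25 \right)} = \left(2 \cdot 14 + 2254\right) + 8 \left(5 - 25 + 8\right) = \left(28 + 2254\right) + 8 \left(-12\right) = 2282 - 96 = 2186$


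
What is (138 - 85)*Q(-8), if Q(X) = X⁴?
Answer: 217088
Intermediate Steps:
(138 - 85)*Q(-8) = (138 - 85)*(-8)⁴ = 53*4096 = 217088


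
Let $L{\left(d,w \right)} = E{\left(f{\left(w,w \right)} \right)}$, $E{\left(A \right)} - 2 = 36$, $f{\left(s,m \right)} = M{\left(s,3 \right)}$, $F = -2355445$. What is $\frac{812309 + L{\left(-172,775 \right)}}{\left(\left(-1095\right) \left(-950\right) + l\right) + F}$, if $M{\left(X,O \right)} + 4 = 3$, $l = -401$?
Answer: $- \frac{812347}{1315596} \approx -0.61747$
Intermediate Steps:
$M{\left(X,O \right)} = -1$ ($M{\left(X,O \right)} = -4 + 3 = -1$)
$f{\left(s,m \right)} = -1$
$E{\left(A \right)} = 38$ ($E{\left(A \right)} = 2 + 36 = 38$)
$L{\left(d,w \right)} = 38$
$\frac{812309 + L{\left(-172,775 \right)}}{\left(\left(-1095\right) \left(-950\right) + l\right) + F} = \frac{812309 + 38}{\left(\left(-1095\right) \left(-950\right) - 401\right) - 2355445} = \frac{812347}{\left(1040250 - 401\right) - 2355445} = \frac{812347}{1039849 - 2355445} = \frac{812347}{-1315596} = 812347 \left(- \frac{1}{1315596}\right) = - \frac{812347}{1315596}$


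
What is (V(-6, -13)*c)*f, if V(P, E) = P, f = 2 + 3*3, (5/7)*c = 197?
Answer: -91014/5 ≈ -18203.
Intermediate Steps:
c = 1379/5 (c = (7/5)*197 = 1379/5 ≈ 275.80)
f = 11 (f = 2 + 9 = 11)
(V(-6, -13)*c)*f = -6*1379/5*11 = -8274/5*11 = -91014/5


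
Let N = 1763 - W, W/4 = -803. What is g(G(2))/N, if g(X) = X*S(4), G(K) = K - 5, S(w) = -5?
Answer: 3/995 ≈ 0.0030151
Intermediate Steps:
W = -3212 (W = 4*(-803) = -3212)
G(K) = -5 + K
g(X) = -5*X (g(X) = X*(-5) = -5*X)
N = 4975 (N = 1763 - 1*(-3212) = 1763 + 3212 = 4975)
g(G(2))/N = -5*(-5 + 2)/4975 = -5*(-3)*(1/4975) = 15*(1/4975) = 3/995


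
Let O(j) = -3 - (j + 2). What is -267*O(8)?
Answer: 3471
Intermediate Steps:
O(j) = -5 - j (O(j) = -3 - (2 + j) = -3 + (-2 - j) = -5 - j)
-267*O(8) = -267*(-5 - 1*8) = -267*(-5 - 8) = -267*(-13) = 3471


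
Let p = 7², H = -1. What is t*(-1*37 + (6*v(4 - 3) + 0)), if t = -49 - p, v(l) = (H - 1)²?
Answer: 1274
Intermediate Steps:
v(l) = 4 (v(l) = (-1 - 1)² = (-2)² = 4)
p = 49
t = -98 (t = -49 - 1*49 = -49 - 49 = -98)
t*(-1*37 + (6*v(4 - 3) + 0)) = -98*(-1*37 + (6*4 + 0)) = -98*(-37 + (24 + 0)) = -98*(-37 + 24) = -98*(-13) = 1274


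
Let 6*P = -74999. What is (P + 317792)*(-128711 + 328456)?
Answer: 365883502985/6 ≈ 6.0981e+10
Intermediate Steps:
P = -74999/6 (P = (⅙)*(-74999) = -74999/6 ≈ -12500.)
(P + 317792)*(-128711 + 328456) = (-74999/6 + 317792)*(-128711 + 328456) = (1831753/6)*199745 = 365883502985/6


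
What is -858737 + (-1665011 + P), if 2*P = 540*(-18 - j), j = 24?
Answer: -2535088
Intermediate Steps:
P = -11340 (P = (540*(-18 - 1*24))/2 = (540*(-18 - 24))/2 = (540*(-42))/2 = (½)*(-22680) = -11340)
-858737 + (-1665011 + P) = -858737 + (-1665011 - 11340) = -858737 - 1676351 = -2535088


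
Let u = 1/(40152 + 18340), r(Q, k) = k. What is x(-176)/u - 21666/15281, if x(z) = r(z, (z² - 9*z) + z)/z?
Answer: -164462212034/15281 ≈ -1.0763e+7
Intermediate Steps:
u = 1/58492 ≈ 1.7096e-5
x(z) = (z² - 8*z)/z (x(z) = ((z² - 9*z) + z)/z = (z² - 8*z)/z)
x(-176)/u - 21666/15281 = (-8 - 176)/(1/58492) - 21666/15281 = -184*58492 - 21666*1/15281 = -10762528 - 21666/15281 = -164462212034/15281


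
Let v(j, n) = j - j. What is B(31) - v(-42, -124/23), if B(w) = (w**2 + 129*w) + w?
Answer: 4991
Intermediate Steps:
v(j, n) = 0
B(w) = w**2 + 130*w
B(31) - v(-42, -124/23) = 31*(130 + 31) - 1*0 = 31*161 + 0 = 4991 + 0 = 4991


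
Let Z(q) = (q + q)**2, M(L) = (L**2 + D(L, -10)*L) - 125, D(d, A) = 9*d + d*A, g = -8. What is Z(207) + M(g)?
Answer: 171271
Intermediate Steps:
D(d, A) = 9*d + A*d
M(L) = -125 (M(L) = (L**2 + (L*(9 - 10))*L) - 125 = (L**2 + (L*(-1))*L) - 125 = (L**2 + (-L)*L) - 125 = (L**2 - L**2) - 125 = 0 - 125 = -125)
Z(q) = 4*q**2 (Z(q) = (2*q)**2 = 4*q**2)
Z(207) + M(g) = 4*207**2 - 125 = 4*42849 - 125 = 171396 - 125 = 171271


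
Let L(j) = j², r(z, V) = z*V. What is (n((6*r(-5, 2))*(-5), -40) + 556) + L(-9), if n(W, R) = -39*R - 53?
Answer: 2144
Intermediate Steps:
r(z, V) = V*z
n(W, R) = -53 - 39*R
(n((6*r(-5, 2))*(-5), -40) + 556) + L(-9) = ((-53 - 39*(-40)) + 556) + (-9)² = ((-53 + 1560) + 556) + 81 = (1507 + 556) + 81 = 2063 + 81 = 2144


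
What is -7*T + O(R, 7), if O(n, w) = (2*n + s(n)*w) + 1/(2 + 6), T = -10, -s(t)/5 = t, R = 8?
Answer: -1551/8 ≈ -193.88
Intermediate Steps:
s(t) = -5*t
O(n, w) = ⅛ + 2*n - 5*n*w (O(n, w) = (2*n + (-5*n)*w) + 1/(2 + 6) = (2*n - 5*n*w) + 1/8 = (2*n - 5*n*w) + ⅛ = ⅛ + 2*n - 5*n*w)
-7*T + O(R, 7) = -7*(-10) + (⅛ + 2*8 - 5*8*7) = 70 + (⅛ + 16 - 280) = 70 - 2111/8 = -1551/8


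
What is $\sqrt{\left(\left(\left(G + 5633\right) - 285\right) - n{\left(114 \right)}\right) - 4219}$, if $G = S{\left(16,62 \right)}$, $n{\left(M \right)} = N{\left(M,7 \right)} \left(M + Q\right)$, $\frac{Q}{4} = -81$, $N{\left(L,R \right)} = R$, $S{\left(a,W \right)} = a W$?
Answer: $3 \sqrt{399} \approx 59.925$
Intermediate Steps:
$S{\left(a,W \right)} = W a$
$Q = -324$ ($Q = 4 \left(-81\right) = -324$)
$n{\left(M \right)} = -2268 + 7 M$ ($n{\left(M \right)} = 7 \left(M - 324\right) = 7 \left(-324 + M\right) = -2268 + 7 M$)
$G = 992$ ($G = 62 \cdot 16 = 992$)
$\sqrt{\left(\left(\left(G + 5633\right) - 285\right) - n{\left(114 \right)}\right) - 4219} = \sqrt{\left(\left(\left(992 + 5633\right) - 285\right) - \left(-2268 + 7 \cdot 114\right)\right) - 4219} = \sqrt{\left(\left(6625 - 285\right) - \left(-2268 + 798\right)\right) - 4219} = \sqrt{\left(6340 - -1470\right) - 4219} = \sqrt{\left(6340 + 1470\right) - 4219} = \sqrt{7810 - 4219} = \sqrt{3591} = 3 \sqrt{399}$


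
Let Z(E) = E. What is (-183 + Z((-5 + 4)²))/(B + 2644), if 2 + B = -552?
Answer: -91/1045 ≈ -0.087081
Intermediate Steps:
B = -554 (B = -2 - 552 = -554)
(-183 + Z((-5 + 4)²))/(B + 2644) = (-183 + (-5 + 4)²)/(-554 + 2644) = (-183 + (-1)²)/2090 = (-183 + 1)*(1/2090) = -182*1/2090 = -91/1045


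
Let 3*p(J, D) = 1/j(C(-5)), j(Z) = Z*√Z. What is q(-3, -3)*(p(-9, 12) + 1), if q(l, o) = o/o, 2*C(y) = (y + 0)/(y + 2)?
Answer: 1 + 2*√30/25 ≈ 1.4382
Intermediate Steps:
C(y) = y/(2*(2 + y)) (C(y) = ((y + 0)/(y + 2))/2 = (y/(2 + y))/2 = y/(2*(2 + y)))
j(Z) = Z^(3/2)
p(J, D) = 2*√30/25 (p(J, D) = 1/(3*(((½)*(-5)/(2 - 5))^(3/2))) = 1/(3*(((½)*(-5)/(-3))^(3/2))) = 1/(3*(((½)*(-5)*(-⅓))^(3/2))) = 1/(3*((⅚)^(3/2))) = 1/(3*((5*√30/36))) = (6*√30/25)/3 = 2*√30/25)
q(l, o) = 1
q(-3, -3)*(p(-9, 12) + 1) = 1*(2*√30/25 + 1) = 1*(1 + 2*√30/25) = 1 + 2*√30/25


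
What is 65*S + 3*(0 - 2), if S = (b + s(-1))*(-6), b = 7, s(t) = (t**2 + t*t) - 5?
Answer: -1566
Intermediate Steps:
s(t) = -5 + 2*t**2 (s(t) = (t**2 + t**2) - 5 = 2*t**2 - 5 = -5 + 2*t**2)
S = -24 (S = (7 + (-5 + 2*(-1)**2))*(-6) = (7 + (-5 + 2*1))*(-6) = (7 + (-5 + 2))*(-6) = (7 - 3)*(-6) = 4*(-6) = -24)
65*S + 3*(0 - 2) = 65*(-24) + 3*(0 - 2) = -1560 + 3*(-2) = -1560 - 6 = -1566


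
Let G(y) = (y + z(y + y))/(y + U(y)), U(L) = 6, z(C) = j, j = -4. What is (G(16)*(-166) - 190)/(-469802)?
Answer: 1543/2583911 ≈ 0.00059716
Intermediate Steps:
z(C) = -4
G(y) = (-4 + y)/(6 + y) (G(y) = (y - 4)/(y + 6) = (-4 + y)/(6 + y))
(G(16)*(-166) - 190)/(-469802) = (((-4 + 16)/(6 + 16))*(-166) - 190)/(-469802) = ((12/22)*(-166) - 190)*(-1/469802) = (((1/22)*12)*(-166) - 190)*(-1/469802) = ((6/11)*(-166) - 190)*(-1/469802) = (-996/11 - 190)*(-1/469802) = -3086/11*(-1/469802) = 1543/2583911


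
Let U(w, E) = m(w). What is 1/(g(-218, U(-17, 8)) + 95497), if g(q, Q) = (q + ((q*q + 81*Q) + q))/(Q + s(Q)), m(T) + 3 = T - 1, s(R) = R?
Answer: 14/1321829 ≈ 1.0591e-5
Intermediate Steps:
m(T) = -4 + T (m(T) = -3 + (T - 1) = -3 + (-1 + T) = -4 + T)
U(w, E) = -4 + w
g(q, Q) = (q² + 2*q + 81*Q)/(2*Q) (g(q, Q) = (q + ((q*q + 81*Q) + q))/(Q + Q) = (q + ((q² + 81*Q) + q))/((2*Q)) = (q + (q + q² + 81*Q))*(1/(2*Q)) = (q² + 2*q + 81*Q)*(1/(2*Q)) = (q² + 2*q + 81*Q)/(2*Q))
1/(g(-218, U(-17, 8)) + 95497) = 1/(((-218)² + 2*(-218) + 81*(-4 - 17))/(2*(-4 - 17)) + 95497) = 1/((½)*(47524 - 436 + 81*(-21))/(-21) + 95497) = 1/((½)*(-1/21)*(47524 - 436 - 1701) + 95497) = 1/((½)*(-1/21)*45387 + 95497) = 1/(-15129/14 + 95497) = 1/(1321829/14) = 14/1321829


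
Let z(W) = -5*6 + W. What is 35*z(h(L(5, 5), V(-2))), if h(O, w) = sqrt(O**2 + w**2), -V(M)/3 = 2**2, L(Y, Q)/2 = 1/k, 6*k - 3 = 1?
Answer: -1050 + 105*sqrt(17) ≈ -617.07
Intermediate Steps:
k = 2/3 (k = 1/2 + (1/6)*1 = 1/2 + 1/6 = 2/3 ≈ 0.66667)
L(Y, Q) = 3 (L(Y, Q) = 2/(2/3) = 2*(3/2) = 3)
V(M) = -12 (V(M) = -3*2**2 = -3*4 = -12)
z(W) = -30 + W
35*z(h(L(5, 5), V(-2))) = 35*(-30 + sqrt(3**2 + (-12)**2)) = 35*(-30 + sqrt(9 + 144)) = 35*(-30 + sqrt(153)) = 35*(-30 + 3*sqrt(17)) = -1050 + 105*sqrt(17)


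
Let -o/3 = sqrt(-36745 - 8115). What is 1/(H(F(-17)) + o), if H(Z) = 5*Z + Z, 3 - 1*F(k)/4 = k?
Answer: 8/10569 + I*sqrt(11215)/105690 ≈ 0.00075693 + 0.001002*I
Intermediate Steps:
F(k) = 12 - 4*k
H(Z) = 6*Z
o = -6*I*sqrt(11215) (o = -3*sqrt(-36745 - 8115) = -6*I*sqrt(11215) ≈ -635.41*I)
1/(H(F(-17)) + o) = 1/(6*(12 - 4*(-17)) - 6*I*sqrt(11215)) = 1/(6*(12 + 68) - 6*I*sqrt(11215)) = 1/(6*80 - 6*I*sqrt(11215)) = 1/(480 - 6*I*sqrt(11215))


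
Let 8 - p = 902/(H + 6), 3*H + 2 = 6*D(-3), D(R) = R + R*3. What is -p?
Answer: -1577/28 ≈ -56.321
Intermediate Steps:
D(R) = 4*R (D(R) = R + 3*R = 4*R)
H = -74/3 (H = -⅔ + (6*(4*(-3)))/3 = -⅔ + (6*(-12))/3 = -⅔ + (⅓)*(-72) = -⅔ - 24 = -74/3 ≈ -24.667)
p = 1577/28 (p = 8 - 902/(-74/3 + 6) = 8 - 902/(-56/3) = 8 - 902*(-3)/56 = 8 - 1*(-1353/28) = 8 + 1353/28 = 1577/28 ≈ 56.321)
-p = -1*1577/28 = -1577/28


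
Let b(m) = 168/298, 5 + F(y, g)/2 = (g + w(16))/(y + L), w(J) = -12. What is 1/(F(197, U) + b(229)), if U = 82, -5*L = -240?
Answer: -1043/9246 ≈ -0.11281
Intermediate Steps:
L = 48 (L = -⅕*(-240) = 48)
F(y, g) = -10 + 2*(-12 + g)/(48 + y) (F(y, g) = -10 + 2*((g - 12)/(y + 48)) = -10 + 2*((-12 + g)/(48 + y)) = -10 + 2*(-12 + g)/(48 + y))
b(m) = 84/149 (b(m) = 168*(1/298) = 84/149)
1/(F(197, U) + b(229)) = 1/(2*(-252 + 82 - 5*197)/(48 + 197) + 84/149) = 1/(2*(-252 + 82 - 985)/245 + 84/149) = 1/(2*(1/245)*(-1155) + 84/149) = 1/(-66/7 + 84/149) = 1/(-9246/1043) = -1043/9246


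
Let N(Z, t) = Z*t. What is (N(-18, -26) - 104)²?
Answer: 132496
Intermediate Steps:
(N(-18, -26) - 104)² = (-18*(-26) - 104)² = (468 - 104)² = 364² = 132496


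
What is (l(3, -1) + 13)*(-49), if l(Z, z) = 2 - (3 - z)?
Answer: -539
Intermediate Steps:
l(Z, z) = -1 + z (l(Z, z) = 2 + (-3 + z) = -1 + z)
(l(3, -1) + 13)*(-49) = ((-1 - 1) + 13)*(-49) = (-2 + 13)*(-49) = 11*(-49) = -539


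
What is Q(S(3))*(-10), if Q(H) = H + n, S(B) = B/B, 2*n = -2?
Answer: 0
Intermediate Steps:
n = -1 (n = (½)*(-2) = -1)
S(B) = 1
Q(H) = -1 + H (Q(H) = H - 1 = -1 + H)
Q(S(3))*(-10) = (-1 + 1)*(-10) = 0*(-10) = 0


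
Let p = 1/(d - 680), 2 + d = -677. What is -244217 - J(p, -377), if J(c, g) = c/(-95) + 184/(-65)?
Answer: -409880514154/1678365 ≈ -2.4421e+5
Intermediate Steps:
d = -679 (d = -2 - 677 = -679)
p = -1/1359 (p = 1/(-679 - 680) = 1/(-1359) = -1/1359 ≈ -0.00073584)
J(c, g) = -184/65 - c/95 (J(c, g) = c*(-1/95) + 184*(-1/65) = -c/95 - 184/65 = -184/65 - c/95)
-244217 - J(p, -377) = -244217 - (-184/65 - 1/95*(-1/1359)) = -244217 - (-184/65 + 1/129105) = -244217 - 1*(-4751051/1678365) = -244217 + 4751051/1678365 = -409880514154/1678365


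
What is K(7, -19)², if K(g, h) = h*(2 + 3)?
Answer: 9025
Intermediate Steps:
K(g, h) = 5*h (K(g, h) = h*5 = 5*h)
K(7, -19)² = (5*(-19))² = (-95)² = 9025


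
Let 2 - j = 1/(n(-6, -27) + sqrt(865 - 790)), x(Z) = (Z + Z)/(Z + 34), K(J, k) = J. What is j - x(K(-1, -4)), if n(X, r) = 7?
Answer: 1999/858 - 5*sqrt(3)/26 ≈ 1.9967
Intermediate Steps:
x(Z) = 2*Z/(34 + Z) (x(Z) = (2*Z)/(34 + Z) = 2*Z/(34 + Z))
j = 2 - 1/(7 + 5*sqrt(3)) (j = 2 - 1/(7 + sqrt(865 - 790)) = 2 - 1/(7 + sqrt(75)) = 2 - 1/(7 + 5*sqrt(3)) ≈ 1.9361)
j - x(K(-1, -4)) = (59/26 - 5*sqrt(3)/26) - 2*(-1)/(34 - 1) = (59/26 - 5*sqrt(3)/26) - 2*(-1)/33 = (59/26 - 5*sqrt(3)/26) - 1*(-2/33) = (59/26 - 5*sqrt(3)/26) + 2/33 = 1999/858 - 5*sqrt(3)/26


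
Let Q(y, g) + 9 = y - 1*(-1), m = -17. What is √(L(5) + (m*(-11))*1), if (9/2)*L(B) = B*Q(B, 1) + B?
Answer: √1663/3 ≈ 13.593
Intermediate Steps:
Q(y, g) = -8 + y (Q(y, g) = -9 + (y - 1*(-1)) = -9 + (y + 1) = -9 + (1 + y) = -8 + y)
L(B) = 2*B/9 + 2*B*(-8 + B)/9 (L(B) = 2*(B*(-8 + B) + B)/9 = 2*(B + B*(-8 + B))/9 = 2*B/9 + 2*B*(-8 + B)/9)
√(L(5) + (m*(-11))*1) = √((2/9)*5*(-7 + 5) - 17*(-11)*1) = √((2/9)*5*(-2) + 187*1) = √(-20/9 + 187) = √(1663/9) = √1663/3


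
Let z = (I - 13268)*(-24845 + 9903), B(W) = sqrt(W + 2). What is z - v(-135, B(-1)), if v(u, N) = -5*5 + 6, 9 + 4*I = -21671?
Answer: 279236115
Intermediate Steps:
I = -5420 (I = -9/4 + (1/4)*(-21671) = -9/4 - 21671/4 = -5420)
B(W) = sqrt(2 + W)
z = 279236096 (z = (-5420 - 13268)*(-24845 + 9903) = -18688*(-14942) = 279236096)
v(u, N) = -19 (v(u, N) = -25 + 6 = -19)
z - v(-135, B(-1)) = 279236096 - 1*(-19) = 279236096 + 19 = 279236115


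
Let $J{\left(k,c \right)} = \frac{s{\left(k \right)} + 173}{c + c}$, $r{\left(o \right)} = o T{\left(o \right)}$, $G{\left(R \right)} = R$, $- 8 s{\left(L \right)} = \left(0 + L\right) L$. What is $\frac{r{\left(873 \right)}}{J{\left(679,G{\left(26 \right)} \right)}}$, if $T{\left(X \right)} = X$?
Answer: $- \frac{35227296}{51073} \approx -689.74$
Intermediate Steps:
$s{\left(L \right)} = - \frac{L^{2}}{8}$ ($s{\left(L \right)} = - \frac{\left(0 + L\right) L}{8} = - \frac{L L}{8} = - \frac{L^{2}}{8}$)
$r{\left(o \right)} = o^{2}$ ($r{\left(o \right)} = o o = o^{2}$)
$J{\left(k,c \right)} = \frac{173 - \frac{k^{2}}{8}}{2 c}$ ($J{\left(k,c \right)} = \frac{- \frac{k^{2}}{8} + 173}{c + c} = \frac{173 - \frac{k^{2}}{8}}{2 c}$)
$\frac{r{\left(873 \right)}}{J{\left(679,G{\left(26 \right)} \right)}} = \frac{873^{2}}{\frac{1}{16} \cdot \frac{1}{26} \left(1384 - 679^{2}\right)} = \frac{762129}{\frac{1}{16} \cdot \frac{1}{26} \left(1384 - 461041\right)} = \frac{762129}{\frac{1}{16} \cdot \frac{1}{26} \left(-459657\right)} = \frac{762129}{- \frac{459657}{416}} = 762129 \left(- \frac{416}{459657}\right) = - \frac{35227296}{51073}$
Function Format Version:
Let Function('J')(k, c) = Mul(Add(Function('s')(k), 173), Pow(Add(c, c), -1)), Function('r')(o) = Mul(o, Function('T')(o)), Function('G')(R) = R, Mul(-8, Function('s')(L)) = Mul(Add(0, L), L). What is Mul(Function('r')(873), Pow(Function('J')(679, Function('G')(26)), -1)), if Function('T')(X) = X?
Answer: Rational(-35227296, 51073) ≈ -689.74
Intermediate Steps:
Function('s')(L) = Mul(Rational(-1, 8), Pow(L, 2)) (Function('s')(L) = Mul(Rational(-1, 8), Mul(Add(0, L), L)) = Mul(Rational(-1, 8), Mul(L, L)) = Mul(Rational(-1, 8), Pow(L, 2)))
Function('r')(o) = Pow(o, 2) (Function('r')(o) = Mul(o, o) = Pow(o, 2))
Function('J')(k, c) = Mul(Rational(1, 2), Pow(c, -1), Add(173, Mul(Rational(-1, 8), Pow(k, 2)))) (Function('J')(k, c) = Mul(Add(Mul(Rational(-1, 8), Pow(k, 2)), 173), Pow(Add(c, c), -1)) = Mul(Add(173, Mul(Rational(-1, 8), Pow(k, 2))), Pow(Mul(2, c), -1)) = Mul(Add(173, Mul(Rational(-1, 8), Pow(k, 2))), Mul(Rational(1, 2), Pow(c, -1))) = Mul(Rational(1, 2), Pow(c, -1), Add(173, Mul(Rational(-1, 8), Pow(k, 2)))))
Mul(Function('r')(873), Pow(Function('J')(679, Function('G')(26)), -1)) = Mul(Pow(873, 2), Pow(Mul(Rational(1, 16), Pow(26, -1), Add(1384, Mul(-1, Pow(679, 2)))), -1)) = Mul(762129, Pow(Mul(Rational(1, 16), Rational(1, 26), Add(1384, Mul(-1, 461041))), -1)) = Mul(762129, Pow(Mul(Rational(1, 16), Rational(1, 26), Add(1384, -461041)), -1)) = Mul(762129, Pow(Mul(Rational(1, 16), Rational(1, 26), -459657), -1)) = Mul(762129, Pow(Rational(-459657, 416), -1)) = Mul(762129, Rational(-416, 459657)) = Rational(-35227296, 51073)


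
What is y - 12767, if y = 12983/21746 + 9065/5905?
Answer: -327827667521/25682026 ≈ -12765.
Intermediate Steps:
y = 54758421/25682026 (y = 12983*(1/21746) + 9065*(1/5905) = 12983/21746 + 1813/1181 = 54758421/25682026 ≈ 2.1322)
y - 12767 = 54758421/25682026 - 12767 = -327827667521/25682026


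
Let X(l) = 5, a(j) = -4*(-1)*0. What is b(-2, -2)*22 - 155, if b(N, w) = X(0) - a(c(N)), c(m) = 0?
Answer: -45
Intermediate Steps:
a(j) = 0 (a(j) = 4*0 = 0)
b(N, w) = 5 (b(N, w) = 5 - 1*0 = 5 + 0 = 5)
b(-2, -2)*22 - 155 = 5*22 - 155 = 110 - 155 = -45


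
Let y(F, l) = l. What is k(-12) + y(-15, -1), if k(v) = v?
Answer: -13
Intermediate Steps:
k(-12) + y(-15, -1) = -12 - 1 = -13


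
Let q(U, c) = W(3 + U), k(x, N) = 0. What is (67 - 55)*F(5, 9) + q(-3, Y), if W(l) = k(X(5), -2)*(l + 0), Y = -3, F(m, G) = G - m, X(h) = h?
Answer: 48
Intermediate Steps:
W(l) = 0 (W(l) = 0*(l + 0) = 0*l = 0)
q(U, c) = 0
(67 - 55)*F(5, 9) + q(-3, Y) = (67 - 55)*(9 - 1*5) + 0 = 12*(9 - 5) + 0 = 12*4 + 0 = 48 + 0 = 48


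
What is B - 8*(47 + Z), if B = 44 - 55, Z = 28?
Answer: -611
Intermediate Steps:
B = -11
B - 8*(47 + Z) = -11 - 8*(47 + 28) = -11 - 8*75 = -11 - 600 = -611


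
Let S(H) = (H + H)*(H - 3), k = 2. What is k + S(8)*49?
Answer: 3922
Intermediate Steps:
S(H) = 2*H*(-3 + H) (S(H) = (2*H)*(-3 + H) = 2*H*(-3 + H))
k + S(8)*49 = 2 + (2*8*(-3 + 8))*49 = 2 + (2*8*5)*49 = 2 + 80*49 = 2 + 3920 = 3922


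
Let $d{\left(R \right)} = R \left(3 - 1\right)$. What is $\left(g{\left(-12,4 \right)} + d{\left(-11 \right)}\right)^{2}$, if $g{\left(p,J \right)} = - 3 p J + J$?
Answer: $15876$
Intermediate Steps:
$d{\left(R \right)} = 2 R$ ($d{\left(R \right)} = R 2 = 2 R$)
$g{\left(p,J \right)} = J - 3 J p$ ($g{\left(p,J \right)} = - 3 J p + J = J - 3 J p$)
$\left(g{\left(-12,4 \right)} + d{\left(-11 \right)}\right)^{2} = \left(4 \left(1 - -36\right) + 2 \left(-11\right)\right)^{2} = \left(4 \left(1 + 36\right) - 22\right)^{2} = \left(4 \cdot 37 - 22\right)^{2} = \left(148 - 22\right)^{2} = 126^{2} = 15876$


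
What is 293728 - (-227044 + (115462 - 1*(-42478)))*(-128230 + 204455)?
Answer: 5267746128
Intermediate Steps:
293728 - (-227044 + (115462 - 1*(-42478)))*(-128230 + 204455) = 293728 - (-227044 + (115462 + 42478))*76225 = 293728 - (-227044 + 157940)*76225 = 293728 - (-69104)*76225 = 293728 - 1*(-5267452400) = 293728 + 5267452400 = 5267746128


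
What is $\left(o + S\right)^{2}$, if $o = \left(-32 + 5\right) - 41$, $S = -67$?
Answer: $18225$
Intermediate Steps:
$o = -68$ ($o = -27 - 41 = -68$)
$\left(o + S\right)^{2} = \left(-68 - 67\right)^{2} = \left(-135\right)^{2} = 18225$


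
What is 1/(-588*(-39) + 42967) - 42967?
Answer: -2831482332/65899 ≈ -42967.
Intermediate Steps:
1/(-588*(-39) + 42967) - 42967 = 1/(22932 + 42967) - 42967 = 1/65899 - 42967 = -2831482332/65899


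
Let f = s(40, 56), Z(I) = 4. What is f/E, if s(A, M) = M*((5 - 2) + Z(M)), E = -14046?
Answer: -196/7023 ≈ -0.027908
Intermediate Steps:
s(A, M) = 7*M (s(A, M) = M*((5 - 2) + 4) = M*(3 + 4) = M*7 = 7*M)
f = 392 (f = 7*56 = 392)
f/E = 392/(-14046) = 392*(-1/14046) = -196/7023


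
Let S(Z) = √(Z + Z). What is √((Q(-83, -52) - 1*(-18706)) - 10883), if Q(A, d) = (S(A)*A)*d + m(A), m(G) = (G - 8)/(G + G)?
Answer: √(215585694 + 118931696*I*√166)/166 ≈ 178.86 + 155.45*I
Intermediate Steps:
S(Z) = √2*√Z (S(Z) = √(2*Z) = √2*√Z)
m(G) = (-8 + G)/(2*G) (m(G) = (-8 + G)/((2*G)) = (-8 + G)*(1/(2*G)) = (-8 + G)/(2*G))
Q(A, d) = (-8 + A)/(2*A) + d*√2*A^(3/2) (Q(A, d) = ((√2*√A)*A)*d + (-8 + A)/(2*A) = (√2*A^(3/2))*d + (-8 + A)/(2*A) = d*√2*A^(3/2) + (-8 + A)/(2*A) = (-8 + A)/(2*A) + d*√2*A^(3/2))
√((Q(-83, -52) - 1*(-18706)) - 10883) = √(((-4 + (½)*(-83) - 52*√2*(-83)^(5/2))/(-83) - 1*(-18706)) - 10883) = √((-(-4 - 83/2 - 52*√2*6889*I*√83)/83 + 18706) - 10883) = √((-(-4 - 83/2 - 358228*I*√166)/83 + 18706) - 10883) = √((-(-91/2 - 358228*I*√166)/83 + 18706) - 10883) = √(((91/166 + 4316*I*√166) + 18706) - 10883) = √((3105287/166 + 4316*I*√166) - 10883) = √(1298709/166 + 4316*I*√166)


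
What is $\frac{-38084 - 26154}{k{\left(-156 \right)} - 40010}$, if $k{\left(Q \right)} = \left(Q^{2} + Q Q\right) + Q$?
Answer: $- \frac{32119}{4253} \approx -7.5521$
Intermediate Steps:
$k{\left(Q \right)} = Q + 2 Q^{2}$ ($k{\left(Q \right)} = \left(Q^{2} + Q^{2}\right) + Q = 2 Q^{2} + Q = Q + 2 Q^{2}$)
$\frac{-38084 - 26154}{k{\left(-156 \right)} - 40010} = \frac{-38084 - 26154}{- 156 \left(1 + 2 \left(-156\right)\right) - 40010} = - \frac{64238}{- 156 \left(1 - 312\right) - 40010} = - \frac{64238}{\left(-156\right) \left(-311\right) - 40010} = - \frac{64238}{48516 - 40010} = - \frac{64238}{8506} = \left(-64238\right) \frac{1}{8506} = - \frac{32119}{4253}$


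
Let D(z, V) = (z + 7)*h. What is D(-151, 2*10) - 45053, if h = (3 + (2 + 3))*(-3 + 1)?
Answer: -42749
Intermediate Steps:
h = -16 (h = (3 + 5)*(-2) = 8*(-2) = -16)
D(z, V) = -112 - 16*z (D(z, V) = (z + 7)*(-16) = (7 + z)*(-16) = -112 - 16*z)
D(-151, 2*10) - 45053 = (-112 - 16*(-151)) - 45053 = (-112 + 2416) - 45053 = 2304 - 45053 = -42749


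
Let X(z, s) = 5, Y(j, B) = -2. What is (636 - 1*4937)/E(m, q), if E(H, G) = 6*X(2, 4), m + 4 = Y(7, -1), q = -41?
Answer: -4301/30 ≈ -143.37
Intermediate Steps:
m = -6 (m = -4 - 2 = -6)
E(H, G) = 30 (E(H, G) = 6*5 = 30)
(636 - 1*4937)/E(m, q) = (636 - 1*4937)/30 = (636 - 4937)*(1/30) = -4301*1/30 = -4301/30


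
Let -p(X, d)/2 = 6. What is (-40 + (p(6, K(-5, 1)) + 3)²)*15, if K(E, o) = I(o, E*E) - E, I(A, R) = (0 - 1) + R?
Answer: 615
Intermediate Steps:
I(A, R) = -1 + R
K(E, o) = -1 + E² - E (K(E, o) = (-1 + E*E) - E = (-1 + E²) - E = -1 + E² - E)
p(X, d) = -12 (p(X, d) = -2*6 = -12)
(-40 + (p(6, K(-5, 1)) + 3)²)*15 = (-40 + (-12 + 3)²)*15 = (-40 + (-9)²)*15 = (-40 + 81)*15 = 41*15 = 615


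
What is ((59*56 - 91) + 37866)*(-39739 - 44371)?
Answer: -3455154690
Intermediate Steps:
((59*56 - 91) + 37866)*(-39739 - 44371) = ((3304 - 91) + 37866)*(-84110) = (3213 + 37866)*(-84110) = 41079*(-84110) = -3455154690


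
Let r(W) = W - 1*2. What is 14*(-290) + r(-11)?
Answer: -4073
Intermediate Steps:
r(W) = -2 + W (r(W) = W - 2 = -2 + W)
14*(-290) + r(-11) = 14*(-290) + (-2 - 11) = -4060 - 13 = -4073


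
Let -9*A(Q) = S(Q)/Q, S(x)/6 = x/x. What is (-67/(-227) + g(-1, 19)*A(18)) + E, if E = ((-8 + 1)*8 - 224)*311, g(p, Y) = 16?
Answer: -533715143/6129 ≈ -87080.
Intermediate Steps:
S(x) = 6 (S(x) = 6*(x/x) = 6*1 = 6)
A(Q) = -2/(3*Q)
E = -87080 (E = (-7*8 - 224)*311 = (-56 - 224)*311 = -280*311 = -87080)
(-67/(-227) + g(-1, 19)*A(18)) + E = (-67/(-227) + 16*(-⅔/18)) - 87080 = (-67*(-1/227) + 16*(-⅔*1/18)) - 87080 = (67/227 + 16*(-1/27)) - 87080 = (67/227 - 16/27) - 87080 = -1823/6129 - 87080 = -533715143/6129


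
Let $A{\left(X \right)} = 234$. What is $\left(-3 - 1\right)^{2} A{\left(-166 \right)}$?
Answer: $3744$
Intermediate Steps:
$\left(-3 - 1\right)^{2} A{\left(-166 \right)} = \left(-3 - 1\right)^{2} \cdot 234 = \left(-4\right)^{2} \cdot 234 = 16 \cdot 234 = 3744$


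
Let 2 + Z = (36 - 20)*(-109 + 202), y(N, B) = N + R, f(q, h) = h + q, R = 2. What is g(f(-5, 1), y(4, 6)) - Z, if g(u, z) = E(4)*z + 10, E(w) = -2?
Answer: -1488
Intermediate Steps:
y(N, B) = 2 + N (y(N, B) = N + 2 = 2 + N)
g(u, z) = 10 - 2*z (g(u, z) = -2*z + 10 = 10 - 2*z)
Z = 1486 (Z = -2 + (36 - 20)*(-109 + 202) = -2 + 16*93 = -2 + 1488 = 1486)
g(f(-5, 1), y(4, 6)) - Z = (10 - 2*(2 + 4)) - 1*1486 = (10 - 2*6) - 1486 = (10 - 12) - 1486 = -2 - 1486 = -1488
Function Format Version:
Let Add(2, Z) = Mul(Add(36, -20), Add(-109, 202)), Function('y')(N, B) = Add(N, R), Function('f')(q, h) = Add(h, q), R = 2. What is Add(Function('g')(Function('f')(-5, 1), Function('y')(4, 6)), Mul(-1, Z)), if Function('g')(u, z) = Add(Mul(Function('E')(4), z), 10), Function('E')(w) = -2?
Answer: -1488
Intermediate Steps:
Function('y')(N, B) = Add(2, N) (Function('y')(N, B) = Add(N, 2) = Add(2, N))
Function('g')(u, z) = Add(10, Mul(-2, z)) (Function('g')(u, z) = Add(Mul(-2, z), 10) = Add(10, Mul(-2, z)))
Z = 1486 (Z = Add(-2, Mul(Add(36, -20), Add(-109, 202))) = Add(-2, Mul(16, 93)) = Add(-2, 1488) = 1486)
Add(Function('g')(Function('f')(-5, 1), Function('y')(4, 6)), Mul(-1, Z)) = Add(Add(10, Mul(-2, Add(2, 4))), Mul(-1, 1486)) = Add(Add(10, Mul(-2, 6)), -1486) = Add(Add(10, -12), -1486) = Add(-2, -1486) = -1488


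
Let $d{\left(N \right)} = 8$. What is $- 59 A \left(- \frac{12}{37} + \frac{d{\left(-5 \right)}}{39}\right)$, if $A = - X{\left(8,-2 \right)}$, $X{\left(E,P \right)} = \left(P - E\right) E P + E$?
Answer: $- \frac{568288}{481} \approx -1181.5$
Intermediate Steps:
$X{\left(E,P \right)} = E + E P \left(P - E\right)$ ($X{\left(E,P \right)} = E \left(P - E\right) P + E = E P \left(P - E\right) + E = E + E P \left(P - E\right)$)
$A = -168$ ($A = - 8 \left(1 + \left(-2\right)^{2} - 8 \left(-2\right)\right) = - 8 \left(1 + 4 + 16\right) = - 8 \cdot 21 = \left(-1\right) 168 = -168$)
$- 59 A \left(- \frac{12}{37} + \frac{d{\left(-5 \right)}}{39}\right) = \left(-59\right) \left(-168\right) \left(- \frac{12}{37} + \frac{8}{39}\right) = 9912 \left(\left(-12\right) \frac{1}{37} + 8 \cdot \frac{1}{39}\right) = 9912 \left(- \frac{12}{37} + \frac{8}{39}\right) = 9912 \left(- \frac{172}{1443}\right) = - \frac{568288}{481}$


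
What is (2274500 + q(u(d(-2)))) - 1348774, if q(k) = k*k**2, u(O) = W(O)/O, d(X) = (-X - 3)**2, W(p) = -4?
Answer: 925662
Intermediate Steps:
d(X) = (-3 - X)**2
u(O) = -4/O
q(k) = k**3
(2274500 + q(u(d(-2)))) - 1348774 = (2274500 + (-4/(3 - 2)**2)**3) - 1348774 = (2274500 + (-4/(1**2))**3) - 1348774 = (2274500 + (-4/1)**3) - 1348774 = (2274500 + (-4*1)**3) - 1348774 = (2274500 + (-4)**3) - 1348774 = (2274500 - 64) - 1348774 = 2274436 - 1348774 = 925662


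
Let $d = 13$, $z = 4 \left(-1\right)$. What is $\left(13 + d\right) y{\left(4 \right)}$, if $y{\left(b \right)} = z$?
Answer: $-104$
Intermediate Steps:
$z = -4$
$y{\left(b \right)} = -4$
$\left(13 + d\right) y{\left(4 \right)} = \left(13 + 13\right) \left(-4\right) = 26 \left(-4\right) = -104$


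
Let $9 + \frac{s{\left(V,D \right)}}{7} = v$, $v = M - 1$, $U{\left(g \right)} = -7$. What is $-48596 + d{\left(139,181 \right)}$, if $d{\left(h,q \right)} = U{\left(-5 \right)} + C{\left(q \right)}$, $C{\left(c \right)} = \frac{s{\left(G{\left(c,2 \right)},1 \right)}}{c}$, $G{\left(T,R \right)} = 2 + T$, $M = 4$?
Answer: $- \frac{8797185}{181} \approx -48603.0$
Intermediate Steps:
$v = 3$ ($v = 4 - 1 = 3$)
$s{\left(V,D \right)} = -42$ ($s{\left(V,D \right)} = -63 + 7 \cdot 3 = -63 + 21 = -42$)
$C{\left(c \right)} = - \frac{42}{c}$
$d{\left(h,q \right)} = -7 - \frac{42}{q}$
$-48596 + d{\left(139,181 \right)} = -48596 - \left(7 + \frac{42}{181}\right) = -48596 - \frac{1309}{181} = - \frac{8797185}{181}$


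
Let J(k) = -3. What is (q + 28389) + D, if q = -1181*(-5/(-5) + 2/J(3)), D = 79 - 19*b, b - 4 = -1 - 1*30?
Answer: 85762/3 ≈ 28587.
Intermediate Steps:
b = -27 (b = 4 + (-1 - 1*30) = 4 + (-1 - 30) = 4 - 31 = -27)
D = 592 (D = 79 - 19*(-27) = 79 + 513 = 592)
q = -1181/3 (q = -1181*(-5/(-5) + 2/(-3)) = -1181*(-5*(-⅕) + 2*(-⅓)) = -1181*(1 - ⅔) = -1181*⅓ = -1181/3 ≈ -393.67)
(q + 28389) + D = (-1181/3 + 28389) + 592 = 83986/3 + 592 = 85762/3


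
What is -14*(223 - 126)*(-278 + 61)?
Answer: 294686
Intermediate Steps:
-14*(223 - 126)*(-278 + 61) = -1358*(-217) = -14*(-21049) = 294686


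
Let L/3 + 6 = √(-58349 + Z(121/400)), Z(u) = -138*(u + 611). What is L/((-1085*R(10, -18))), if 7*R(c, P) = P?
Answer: -1/155 + I*√57083498/18600 ≈ -0.0064516 + 0.4062*I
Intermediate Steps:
Z(u) = -84318 - 138*u (Z(u) = -138*(611 + u) = -84318 - 138*u)
R(c, P) = P/7
L = -18 + 3*I*√57083498/20 (L = -18 + 3*√(-58349 + (-84318 - 16698/400)) = -18 + 3*√(-58349 + (-84318 - 138*121/400)) = -18 + 3*√(-58349 + (-84318 - 8349/200)) = -18 + 3*√(-58349 - 16871949/200) = -18 + 3*√(-28541749/200) = -18 + 3*(I*√57083498/20) = -18 + 3*I*√57083498/20 ≈ -18.0 + 1133.3*I)
L/((-1085*R(10, -18))) = (-18 + 3*I*√57083498/20)/((-155*(-18))) = (-18 + 3*I*√57083498/20)/((-1085*(-18/7))) = (-18 + 3*I*√57083498/20)/2790 = (-18 + 3*I*√57083498/20)*(1/2790) = -1/155 + I*√57083498/18600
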